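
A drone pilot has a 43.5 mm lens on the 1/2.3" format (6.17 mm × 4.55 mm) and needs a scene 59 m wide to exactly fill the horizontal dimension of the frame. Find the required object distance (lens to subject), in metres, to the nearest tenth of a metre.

W: 59 m = 59000 mm.
Magnification m = w/W = dᵢ/dₒ; combined with 1/f = 1/dₒ + 1/dᵢ this gives dₒ = f·(1 + W/w).
dₒ = 43.5 mm × (1 + 59000/6.17) = 43.5 × 9563.3987 ≈ 416007.844 mm = 416.008 m.

416.0 m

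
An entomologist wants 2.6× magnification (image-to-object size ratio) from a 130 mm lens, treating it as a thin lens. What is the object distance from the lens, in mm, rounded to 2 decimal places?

180.00 mm

With m = dᵢ/dₒ and 1/f = 1/dₒ + 1/dᵢ, substituting dᵢ = m·dₒ gives 1/f = (1 + 1/m)/dₒ, hence dₒ = f·(1 + 1/m).
dₒ = 130 × (1 + 1/2.6) = 130 × 1.38462 ≈ 180.000 mm.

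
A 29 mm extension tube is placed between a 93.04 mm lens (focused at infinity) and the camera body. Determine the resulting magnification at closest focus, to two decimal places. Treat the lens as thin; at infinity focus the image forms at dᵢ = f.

The tube moves the image plane from f to f + e, so dᵢ = 93.04 + 29 = 122.04 mm. Focus is achieved when 1/f = 1/dₒ + 1/dᵢ, giving dₒ = 1/(1/f − 1/(f+e)).
Magnification m = dᵢ/dₒ = (f+e)·(1/f − 1/(f+e)) = e/f = 29/93.04 ≈ 0.3117.

0.31×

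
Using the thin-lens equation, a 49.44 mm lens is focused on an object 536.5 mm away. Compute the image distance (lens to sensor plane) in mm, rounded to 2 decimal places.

54.46 mm

1/dᵢ = 1/f − 1/dₒ = 1/49.44 − 1/536.5 = 0.0183626 mm⁻¹.
dᵢ = 1/0.0183626 ≈ 54.4585 mm.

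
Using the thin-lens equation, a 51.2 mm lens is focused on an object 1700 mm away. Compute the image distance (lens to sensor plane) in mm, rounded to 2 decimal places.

52.79 mm

1/dᵢ = 1/f − 1/dₒ = 1/51.2 − 1/1700 = 0.0189430 mm⁻¹.
dᵢ = 1/0.0189430 ≈ 52.7899 mm.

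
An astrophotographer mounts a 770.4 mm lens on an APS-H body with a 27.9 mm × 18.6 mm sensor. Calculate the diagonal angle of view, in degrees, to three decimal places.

Sensor diagonal = √(27.9² + 18.6²) = √1124.3700 ≈ 33.5316 mm.
Angle of view α = 2·arctan(d/2f) with d = 33.5316 mm and f = 770.4 mm.
d/2f = 0.02176; arctan(0.02176) ≈ 1.2467°, so α ≈ 2.4934°.

2.493°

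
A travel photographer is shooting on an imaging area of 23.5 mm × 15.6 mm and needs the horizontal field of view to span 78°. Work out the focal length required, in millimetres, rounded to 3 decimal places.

14.510 mm

From α = 2·arctan(w/2f) we get f = w / (2·tan(α/2)).
With w = 23.5 mm and α/2 = 39°, tan(α/2) ≈ 0.80978, so f ≈ 23.5 / 1.61957 ≈ 14.5100 mm.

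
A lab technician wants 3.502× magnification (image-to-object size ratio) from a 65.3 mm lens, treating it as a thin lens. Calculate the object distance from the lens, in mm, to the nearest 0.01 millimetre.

83.95 mm

With m = dᵢ/dₒ and 1/f = 1/dₒ + 1/dᵢ, substituting dᵢ = m·dₒ gives 1/f = (1 + 1/m)/dₒ, hence dₒ = f·(1 + 1/m).
dₒ = 65.3 × (1 + 1/3.502) = 65.3 × 1.28555 ≈ 83.946 mm.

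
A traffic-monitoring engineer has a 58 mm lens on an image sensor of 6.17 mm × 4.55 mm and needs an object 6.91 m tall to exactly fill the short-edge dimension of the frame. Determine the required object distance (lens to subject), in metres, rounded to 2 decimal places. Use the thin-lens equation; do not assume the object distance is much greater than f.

88.14 m

W: 6.91 m = 6910 mm.
Magnification m = h/W = dᵢ/dₒ; combined with 1/f = 1/dₒ + 1/dᵢ this gives dₒ = f·(1 + W/h).
dₒ = 58 mm × (1 + 6910/4.55) = 58 × 1519.6813 ≈ 88141.516 mm = 88.1415 m.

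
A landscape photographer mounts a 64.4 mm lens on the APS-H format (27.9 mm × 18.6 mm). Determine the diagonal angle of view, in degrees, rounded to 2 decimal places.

Sensor diagonal = √(27.9² + 18.6²) = √1124.3700 ≈ 33.5316 mm.
Angle of view α = 2·arctan(d/2f) with d = 33.5316 mm and f = 64.4 mm.
d/2f = 0.26034; arctan(0.26034) ≈ 14.5924°, so α ≈ 29.1848°.

29.18°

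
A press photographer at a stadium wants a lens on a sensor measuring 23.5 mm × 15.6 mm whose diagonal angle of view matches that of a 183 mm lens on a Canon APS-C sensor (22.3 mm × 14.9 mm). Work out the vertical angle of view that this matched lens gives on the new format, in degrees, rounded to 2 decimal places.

Sensor diagonal = √(22.3² + 14.9²) = √719.3000 ≈ 26.8198 mm.
Sensor diagonal = √(23.5² + 15.6²) = √795.6100 ≈ 28.2066 mm.
Equal diagonal AOV ⇒ f₂ = f₁ · 28.2066/26.8198 = 183 × 1.05171 ≈ 192.4625 mm.
Vertical AOV on the new format = 2·arctan(15.6 / (2 × 192.4625)) = 2·arctan(0.04053) ≈ 4.6416°.

4.64°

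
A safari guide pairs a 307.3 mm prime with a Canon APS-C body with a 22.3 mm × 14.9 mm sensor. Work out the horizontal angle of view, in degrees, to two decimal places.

4.16°

Angle of view α = 2·arctan(w/2f) with w = 22.3 mm and f = 307.3 mm.
w/2f = 0.03628; arctan(0.03628) ≈ 2.0780°, so α ≈ 4.1560°.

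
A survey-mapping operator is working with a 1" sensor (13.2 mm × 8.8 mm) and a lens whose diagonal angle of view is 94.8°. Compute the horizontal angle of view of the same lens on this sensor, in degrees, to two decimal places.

Sensor diagonal = √(13.2² + 8.8²) = √251.6800 ≈ 15.8644 mm.
From the diagonal AOV: f = 15.8644 / (2·tan(47.4°)) = 15.8644 / 2.17498 ≈ 7.2940 mm.
Horizontal AOV = 2·arctan(13.2 / (2 × 7.2940)) = 2·arctan(0.90485) ≈ 84.2806°.

84.28°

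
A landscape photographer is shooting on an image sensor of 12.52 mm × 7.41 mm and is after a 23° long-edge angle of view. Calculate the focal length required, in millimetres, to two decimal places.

30.77 mm

From α = 2·arctan(w/2f) we get f = w / (2·tan(α/2)).
With w = 12.52 mm and α/2 = 11.5°, tan(α/2) ≈ 0.20345, so f ≈ 12.52 / 0.40690 ≈ 30.7689 mm.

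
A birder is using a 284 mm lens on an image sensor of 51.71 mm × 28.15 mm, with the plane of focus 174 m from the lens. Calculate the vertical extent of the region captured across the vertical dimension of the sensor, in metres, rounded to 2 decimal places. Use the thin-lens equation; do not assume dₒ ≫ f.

dₒ: 174 m = 174000 mm.
Similar triangles through the lens centre give W/dₒ = h/dᵢ; with 1/f = 1/dₒ + 1/dᵢ this gives W = h·(dₒ − f)/f.
W = 28.15 mm × (174000 − 284) / 284 = 28.15 × 611.6761 ≈ 17218.681 mm = 17.2187 m.

17.22 m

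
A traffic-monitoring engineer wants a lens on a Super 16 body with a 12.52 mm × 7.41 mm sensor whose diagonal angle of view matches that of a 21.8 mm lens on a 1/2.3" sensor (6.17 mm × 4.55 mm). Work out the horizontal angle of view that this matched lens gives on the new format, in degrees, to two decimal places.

Sensor diagonal = √(6.17² + 4.55²) = √58.7714 ≈ 7.6663 mm.
Sensor diagonal = √(12.52² + 7.41²) = √211.6585 ≈ 14.5485 mm.
Equal diagonal AOV ⇒ f₂ = f₁ · 14.5485/7.6663 = 21.8 × 1.89773 ≈ 41.3706 mm.
Horizontal AOV on the new format = 2·arctan(12.52 / (2 × 41.3706)) = 2·arctan(0.15132) ≈ 17.2089°.

17.21°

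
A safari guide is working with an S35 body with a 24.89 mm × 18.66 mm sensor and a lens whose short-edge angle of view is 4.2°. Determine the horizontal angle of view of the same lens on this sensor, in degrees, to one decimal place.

5.6°

From the short-edge AOV: f = 18.66 / (2·tan(2.1°)) = 18.66 / 0.07334 ≈ 254.4430 mm.
Horizontal AOV = 2·arctan(24.89 / (2 × 254.4430)) = 2·arctan(0.04891) ≈ 5.6003°.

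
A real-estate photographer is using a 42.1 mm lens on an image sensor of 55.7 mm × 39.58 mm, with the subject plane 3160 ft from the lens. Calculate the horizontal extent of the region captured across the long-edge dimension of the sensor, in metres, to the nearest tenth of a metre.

dₒ: 3160 ft × 304.8 mm/ft = 963167.97 mm.
Similar triangles through the lens centre give W/dₒ = w/dᵢ; with 1/f = 1/dₒ + 1/dᵢ this gives W = w·(dₒ − f)/f.
W = 55.7 mm × (963168 − 42.1) / 42.1 = 55.7 × 22877.0990 ≈ 1274254.416 mm = 1274.25 m.

1274.3 m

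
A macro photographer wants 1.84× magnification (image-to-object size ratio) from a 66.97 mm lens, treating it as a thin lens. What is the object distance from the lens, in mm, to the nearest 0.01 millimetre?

103.37 mm

With m = dᵢ/dₒ and 1/f = 1/dₒ + 1/dᵢ, substituting dᵢ = m·dₒ gives 1/f = (1 + 1/m)/dₒ, hence dₒ = f·(1 + 1/m).
dₒ = 66.97 × (1 + 1/1.84) = 66.97 × 1.54348 ≈ 103.367 mm.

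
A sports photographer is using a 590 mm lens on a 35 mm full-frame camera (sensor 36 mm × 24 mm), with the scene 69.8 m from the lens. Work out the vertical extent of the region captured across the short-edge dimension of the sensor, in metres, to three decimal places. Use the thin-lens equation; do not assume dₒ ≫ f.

2.815 m

dₒ: 69.8 m = 69800 mm.
Similar triangles through the lens centre give W/dₒ = h/dᵢ; with 1/f = 1/dₒ + 1/dᵢ this gives W = h·(dₒ − f)/f.
W = 24 mm × (69800 − 590) / 590 = 24 × 117.3051 ≈ 2815.322 mm = 2.81532 m.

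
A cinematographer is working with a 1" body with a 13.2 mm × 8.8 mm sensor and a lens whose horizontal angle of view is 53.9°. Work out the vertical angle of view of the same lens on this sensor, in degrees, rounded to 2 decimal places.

37.45°

From the horizontal AOV: f = 13.2 / (2·tan(26.95°)) = 13.2 / 1.01685 ≈ 12.9812 mm.
Vertical AOV = 2·arctan(8.8 / (2 × 12.9812)) = 2·arctan(0.33895) ≈ 37.4483°.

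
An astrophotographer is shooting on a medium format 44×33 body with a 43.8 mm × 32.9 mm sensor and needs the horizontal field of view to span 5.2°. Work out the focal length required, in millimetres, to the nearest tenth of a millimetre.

From α = 2·arctan(w/2f) we get f = w / (2·tan(α/2)).
With w = 43.8 mm and α/2 = 2.6°, tan(α/2) ≈ 0.04541, so f ≈ 43.8 / 0.09082 ≈ 482.2754 mm.

482.3 mm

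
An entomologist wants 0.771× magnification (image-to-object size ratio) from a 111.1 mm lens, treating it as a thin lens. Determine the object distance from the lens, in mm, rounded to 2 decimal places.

With m = dᵢ/dₒ and 1/f = 1/dₒ + 1/dᵢ, substituting dᵢ = m·dₒ gives 1/f = (1 + 1/m)/dₒ, hence dₒ = f·(1 + 1/m).
dₒ = 111.1 × (1 + 1/0.771) = 111.1 × 2.29702 ≈ 255.199 mm.

255.20 mm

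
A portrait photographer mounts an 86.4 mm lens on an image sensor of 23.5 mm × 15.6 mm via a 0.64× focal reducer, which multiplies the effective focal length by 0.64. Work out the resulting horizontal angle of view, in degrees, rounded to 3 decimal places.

Effective focal length f = 86.4 × 0.64 = 55.296 mm.
α = 2·arctan(23.5 / (2 × 55.296)) = 2·arctan(0.21249) ≈ 23.9930°.

23.993°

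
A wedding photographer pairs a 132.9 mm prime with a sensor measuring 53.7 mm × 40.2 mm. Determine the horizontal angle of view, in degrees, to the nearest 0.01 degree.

Angle of view α = 2·arctan(w/2f) with w = 53.7 mm and f = 132.9 mm.
w/2f = 0.20203; arctan(0.20203) ≈ 11.4218°, so α ≈ 22.8436°.

22.84°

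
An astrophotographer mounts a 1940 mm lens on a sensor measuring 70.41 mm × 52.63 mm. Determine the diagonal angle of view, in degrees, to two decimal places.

Sensor diagonal = √(70.41² + 52.63²) = √7727.4850 ≈ 87.9061 mm.
Angle of view α = 2·arctan(d/2f) with d = 87.9061 mm and f = 1940 mm.
d/2f = 0.02266; arctan(0.02266) ≈ 1.2979°, so α ≈ 2.5958°.

2.60°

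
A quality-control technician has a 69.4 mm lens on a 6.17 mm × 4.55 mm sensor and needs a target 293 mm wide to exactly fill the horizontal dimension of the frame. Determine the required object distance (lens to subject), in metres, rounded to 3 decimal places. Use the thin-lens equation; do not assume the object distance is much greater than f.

3.365 m

Magnification m = w/W = dᵢ/dₒ; combined with 1/f = 1/dₒ + 1/dᵢ this gives dₒ = f·(1 + W/w).
dₒ = 69.4 mm × (1 + 293/6.17) = 69.4 × 48.4878 ≈ 3365.056 mm = 3.36506 m.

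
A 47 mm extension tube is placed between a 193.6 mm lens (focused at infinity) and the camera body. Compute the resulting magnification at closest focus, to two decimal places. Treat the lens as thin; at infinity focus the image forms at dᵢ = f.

The tube moves the image plane from f to f + e, so dᵢ = 193.6 + 47 = 240.6 mm. Focus is achieved when 1/f = 1/dₒ + 1/dᵢ, giving dₒ = 1/(1/f − 1/(f+e)).
Magnification m = dᵢ/dₒ = (f+e)·(1/f − 1/(f+e)) = e/f = 47/193.6 ≈ 0.2428.

0.24×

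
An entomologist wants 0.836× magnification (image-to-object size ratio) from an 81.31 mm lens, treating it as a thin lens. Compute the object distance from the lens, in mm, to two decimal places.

178.57 mm

With m = dᵢ/dₒ and 1/f = 1/dₒ + 1/dᵢ, substituting dᵢ = m·dₒ gives 1/f = (1 + 1/m)/dₒ, hence dₒ = f·(1 + 1/m).
dₒ = 81.31 × (1 + 1/0.836) = 81.31 × 2.19617 ≈ 178.571 mm.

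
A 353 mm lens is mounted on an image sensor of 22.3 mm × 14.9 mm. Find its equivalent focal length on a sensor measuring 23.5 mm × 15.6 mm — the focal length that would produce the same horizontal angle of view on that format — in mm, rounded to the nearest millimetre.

372 mm

Equal angle of view means equal width/f ratio, so f₂ = f₁ · (width₂/width₁) = 353 × 23.5/22.3.
f₂ = 353 × 1.05381 ≈ 371.996 mm.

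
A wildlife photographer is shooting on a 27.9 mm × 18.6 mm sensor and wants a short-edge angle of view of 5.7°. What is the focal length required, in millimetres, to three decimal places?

186.811 mm

From α = 2·arctan(h/2f) we get f = h / (2·tan(α/2)).
With h = 18.6 mm and α/2 = 2.85°, tan(α/2) ≈ 0.04978, so f ≈ 18.6 / 0.09957 ≈ 186.8109 mm.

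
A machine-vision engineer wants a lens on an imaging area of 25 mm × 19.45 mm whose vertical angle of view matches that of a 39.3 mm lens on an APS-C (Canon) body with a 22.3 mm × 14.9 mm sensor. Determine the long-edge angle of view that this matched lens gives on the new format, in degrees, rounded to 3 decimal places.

27.388°

Equal vertical AOV ⇒ f₂ = f₁ · 19.45/14.9 = 39.3 × 1.30537 ≈ 51.3010 mm.
Long-edge AOV on the new format = 2·arctan(25 / (2 × 51.3010)) = 2·arctan(0.24366) ≈ 27.3877°.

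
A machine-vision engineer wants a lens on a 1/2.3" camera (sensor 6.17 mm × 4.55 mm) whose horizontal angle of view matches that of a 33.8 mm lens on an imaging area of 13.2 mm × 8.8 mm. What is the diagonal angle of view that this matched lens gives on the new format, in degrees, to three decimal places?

Equal horizontal AOV ⇒ f₂ = f₁ · 6.17/13.2 = 33.8 × 0.46742 ≈ 15.7989 mm.
Sensor diagonal = √(6.17² + 4.55²) = √58.7714 ≈ 7.6663 mm.
Diagonal AOV on the new format = 2·arctan(7.6663 / (2 × 15.7989)) = 2·arctan(0.24262) ≈ 27.2751°.

27.275°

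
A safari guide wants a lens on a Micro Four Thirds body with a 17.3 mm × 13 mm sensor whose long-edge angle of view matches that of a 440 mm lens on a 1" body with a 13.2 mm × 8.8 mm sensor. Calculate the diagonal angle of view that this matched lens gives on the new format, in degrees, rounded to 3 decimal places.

Equal long-edge AOV ⇒ f₂ = f₁ · 17.3/13.2 = 440 × 1.31061 ≈ 576.6667 mm.
Sensor diagonal = √(17.3² + 13²) = √468.2900 ≈ 21.6400 mm.
Diagonal AOV on the new format = 2·arctan(21.6400 / (2 × 576.6667)) = 2·arctan(0.01876) ≈ 2.1498°.

2.150°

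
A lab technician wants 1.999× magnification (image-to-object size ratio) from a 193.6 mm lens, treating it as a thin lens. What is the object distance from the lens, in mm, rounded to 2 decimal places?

With m = dᵢ/dₒ and 1/f = 1/dₒ + 1/dᵢ, substituting dᵢ = m·dₒ gives 1/f = (1 + 1/m)/dₒ, hence dₒ = f·(1 + 1/m).
dₒ = 193.6 × (1 + 1/1.999) = 193.6 × 1.50025 ≈ 290.448 mm.

290.45 mm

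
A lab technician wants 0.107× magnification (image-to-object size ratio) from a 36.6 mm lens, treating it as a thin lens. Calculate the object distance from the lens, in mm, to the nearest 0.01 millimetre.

With m = dᵢ/dₒ and 1/f = 1/dₒ + 1/dᵢ, substituting dᵢ = m·dₒ gives 1/f = (1 + 1/m)/dₒ, hence dₒ = f·(1 + 1/m).
dₒ = 36.6 × (1 + 1/0.107) = 36.6 × 10.34579 ≈ 378.656 mm.

378.66 mm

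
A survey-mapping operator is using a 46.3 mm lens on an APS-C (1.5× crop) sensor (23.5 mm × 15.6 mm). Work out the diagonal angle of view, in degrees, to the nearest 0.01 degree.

Sensor diagonal = √(23.5² + 15.6²) = √795.6100 ≈ 28.2066 mm.
Angle of view α = 2·arctan(d/2f) with d = 28.2066 mm and f = 46.3 mm.
d/2f = 0.30461; arctan(0.30461) ≈ 16.9411°, so α ≈ 33.8822°.

33.88°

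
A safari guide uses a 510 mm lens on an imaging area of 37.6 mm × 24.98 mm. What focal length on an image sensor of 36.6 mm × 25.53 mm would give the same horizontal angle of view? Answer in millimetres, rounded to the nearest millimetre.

496 mm

Equal angle of view means equal width/f ratio, so f₂ = f₁ · (width₂/width₁) = 510 × 36.6/37.6.
f₂ = 510 × 0.97340 ≈ 496.436 mm.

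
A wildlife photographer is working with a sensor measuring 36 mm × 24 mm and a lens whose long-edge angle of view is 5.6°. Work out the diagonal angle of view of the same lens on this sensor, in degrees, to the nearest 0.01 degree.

From the long-edge AOV: f = 36 / (2·tan(2.8°)) = 36 / 0.09782 ≈ 368.0367 mm.
Sensor diagonal = √(36² + 24²) = √1872.0000 ≈ 43.2666 mm.
Diagonal AOV = 2·arctan(43.2666 / (2 × 368.0367)) = 2·arctan(0.05878) ≈ 6.7280°.

6.73°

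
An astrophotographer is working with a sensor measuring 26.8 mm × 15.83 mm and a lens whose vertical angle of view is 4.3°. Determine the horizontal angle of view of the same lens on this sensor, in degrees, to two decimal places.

From the vertical AOV: f = 15.83 / (2·tan(2.15°)) = 15.83 / 0.07508 ≈ 210.8294 mm.
Horizontal AOV = 2·arctan(26.8 / (2 × 210.8294)) = 2·arctan(0.06356) ≈ 7.2735°.

7.27°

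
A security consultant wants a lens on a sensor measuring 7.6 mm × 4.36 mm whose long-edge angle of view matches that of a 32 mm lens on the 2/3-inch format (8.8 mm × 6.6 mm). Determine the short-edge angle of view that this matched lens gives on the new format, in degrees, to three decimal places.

9.020°

Equal long-edge AOV ⇒ f₂ = f₁ · 7.6/8.8 = 32 × 0.86364 ≈ 27.6364 mm.
Short-edge AOV on the new format = 2·arctan(4.36 / (2 × 27.6364)) = 2·arctan(0.07888) ≈ 9.0205°.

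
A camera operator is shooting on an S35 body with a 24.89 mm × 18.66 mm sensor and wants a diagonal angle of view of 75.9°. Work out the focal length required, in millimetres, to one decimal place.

19.9 mm

Sensor diagonal = √(24.89² + 18.66²) = √967.7077 ≈ 31.1080 mm.
From α = 2·arctan(d/2f) we get f = d / (2·tan(α/2)).
With d = 31.1080 mm and α/2 = 37.95°, tan(α/2) ≈ 0.77988, so f ≈ 31.1080 / 1.55976 ≈ 19.9441 mm.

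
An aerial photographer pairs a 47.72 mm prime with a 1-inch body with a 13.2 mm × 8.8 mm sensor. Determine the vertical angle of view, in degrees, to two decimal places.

Angle of view α = 2·arctan(h/2f) with h = 8.8 mm and f = 47.72 mm.
h/2f = 0.09220; arctan(0.09220) ≈ 5.2680°, so α ≈ 10.5361°.

10.54°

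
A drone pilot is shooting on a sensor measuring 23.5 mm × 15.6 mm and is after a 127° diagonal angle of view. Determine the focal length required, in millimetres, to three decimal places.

7.032 mm

Sensor diagonal = √(23.5² + 15.6²) = √795.6100 ≈ 28.2066 mm.
From α = 2·arctan(d/2f) we get f = d / (2·tan(α/2)).
With d = 28.2066 mm and α/2 = 63.5°, tan(α/2) ≈ 2.00569, so f ≈ 28.2066 / 4.01138 ≈ 7.0316 mm.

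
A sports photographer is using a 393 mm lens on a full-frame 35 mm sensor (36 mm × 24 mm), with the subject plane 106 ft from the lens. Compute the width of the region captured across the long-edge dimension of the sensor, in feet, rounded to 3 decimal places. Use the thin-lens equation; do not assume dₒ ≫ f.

9.592 ft

dₒ: 106 ft × 304.8 mm/ft = 32308.80 mm.
Similar triangles through the lens centre give W/dₒ = w/dᵢ; with 1/f = 1/dₒ + 1/dᵢ this gives W = w·(dₒ − f)/f.
W = 36 mm × (32308.8 − 393) / 393 = 36 × 81.2107 ≈ 2923.585 mm = 2923.585/304.8 ft = 9.59181 ft.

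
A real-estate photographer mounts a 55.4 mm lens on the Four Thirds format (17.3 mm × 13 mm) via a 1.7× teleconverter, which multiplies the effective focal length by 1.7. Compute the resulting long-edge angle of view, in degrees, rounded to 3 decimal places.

10.495°

Effective focal length f = 55.4 × 1.7 = 94.18 mm.
α = 2·arctan(17.3 / (2 × 94.18)) = 2·arctan(0.09185) ≈ 10.4953°.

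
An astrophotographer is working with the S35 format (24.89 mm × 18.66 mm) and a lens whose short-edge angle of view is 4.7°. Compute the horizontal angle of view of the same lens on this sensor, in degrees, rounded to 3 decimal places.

From the short-edge AOV: f = 18.66 / (2·tan(2.35°)) = 18.66 / 0.08208 ≈ 227.3489 mm.
Horizontal AOV = 2·arctan(24.89 / (2 × 227.3489)) = 2·arctan(0.05474) ≈ 6.2664°.

6.266°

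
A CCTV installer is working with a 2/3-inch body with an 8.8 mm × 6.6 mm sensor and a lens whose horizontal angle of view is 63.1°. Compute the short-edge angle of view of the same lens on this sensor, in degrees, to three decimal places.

From the horizontal AOV: f = 8.8 / (2·tan(31.55°)) = 8.8 / 1.22800 ≈ 7.1661 mm.
Short-edge AOV = 2·arctan(6.6 / (2 × 7.1661)) = 2·arctan(0.46050) ≈ 49.4523°.

49.452°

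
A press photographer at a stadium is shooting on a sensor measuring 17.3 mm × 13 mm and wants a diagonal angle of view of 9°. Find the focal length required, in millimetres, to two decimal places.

137.48 mm

Sensor diagonal = √(17.3² + 13²) = √468.2900 ≈ 21.6400 mm.
From α = 2·arctan(d/2f) we get f = d / (2·tan(α/2)).
With d = 21.6400 mm and α/2 = 4.5°, tan(α/2) ≈ 0.07870, so f ≈ 21.6400 / 0.15740 ≈ 137.4812 mm.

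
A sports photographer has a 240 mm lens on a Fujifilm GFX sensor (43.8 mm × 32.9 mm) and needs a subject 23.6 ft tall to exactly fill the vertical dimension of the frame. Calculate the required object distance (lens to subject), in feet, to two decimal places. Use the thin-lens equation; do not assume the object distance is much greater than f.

172.95 ft

W: 23.6 ft × 304.8 mm/ft = 7193.28 mm.
Magnification m = h/W = dᵢ/dₒ; combined with 1/f = 1/dₒ + 1/dᵢ this gives dₒ = f·(1 + W/h).
dₒ = 240 mm × (1 + 7193.28/32.9) = 240 × 219.6407 ≈ 52713.773 mm = 52713.773/304.8 ft = 172.945 ft.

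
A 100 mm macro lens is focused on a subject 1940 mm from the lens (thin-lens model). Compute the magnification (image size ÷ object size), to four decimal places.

0.0543×

Thin lens: 1/f = 1/dₒ + 1/dᵢ → 1/dᵢ = 1/100 − 1/1940 = 0.0094845 mm⁻¹, so dᵢ ≈ 105.4348 mm.
Magnification m = dᵢ/dₒ = 105.4348/1940 ≈ 0.05435.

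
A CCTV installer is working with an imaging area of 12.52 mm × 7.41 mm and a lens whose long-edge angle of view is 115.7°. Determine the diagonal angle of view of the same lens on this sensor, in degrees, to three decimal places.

From the long-edge AOV: f = 12.52 / (2·tan(57.85°)) = 12.52 / 3.18210 ≈ 3.9345 mm.
Sensor diagonal = √(12.52² + 7.41²) = √211.6585 ≈ 14.5485 mm.
Diagonal AOV = 2·arctan(14.5485 / (2 × 3.9345)) = 2·arctan(1.84883) ≈ 123.1837°.

123.184°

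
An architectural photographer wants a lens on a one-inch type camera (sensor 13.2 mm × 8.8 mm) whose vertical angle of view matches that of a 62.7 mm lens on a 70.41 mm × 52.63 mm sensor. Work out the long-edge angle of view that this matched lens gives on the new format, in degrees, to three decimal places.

Equal vertical AOV ⇒ f₂ = f₁ · 8.8/52.63 = 62.7 × 0.16721 ≈ 10.4838 mm.
Long-edge AOV on the new format = 2·arctan(13.2 / (2 × 10.4838)) = 2·arctan(0.62955) ≈ 64.3846°.

64.385°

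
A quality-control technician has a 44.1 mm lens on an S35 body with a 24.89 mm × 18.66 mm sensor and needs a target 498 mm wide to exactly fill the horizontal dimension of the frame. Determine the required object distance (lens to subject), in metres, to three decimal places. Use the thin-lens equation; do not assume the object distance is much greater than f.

0.926 m

Magnification m = w/W = dᵢ/dₒ; combined with 1/f = 1/dₒ + 1/dᵢ this gives dₒ = f·(1 + W/w).
dₒ = 44.1 mm × (1 + 498/24.89) = 44.1 × 21.0080 ≈ 926.454 mm = 0.926454 m.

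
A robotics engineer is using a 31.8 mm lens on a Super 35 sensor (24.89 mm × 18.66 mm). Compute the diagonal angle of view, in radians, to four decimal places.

0.9098 rad

Sensor diagonal = √(24.89² + 18.66²) = √967.7077 ≈ 31.1080 mm.
Angle of view α = 2·arctan(d/2f) with d = 31.1080 mm and f = 31.8 mm.
d/2f = 0.48912; arctan(0.48912) ≈ 0.4549 rad, so α ≈ 0.9098 rad.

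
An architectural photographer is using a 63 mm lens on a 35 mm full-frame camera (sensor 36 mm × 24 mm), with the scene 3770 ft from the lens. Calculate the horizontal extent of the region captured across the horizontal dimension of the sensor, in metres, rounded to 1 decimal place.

dₒ: 3770 ft × 304.8 mm/ft = 1149095.96 mm.
Similar triangles through the lens centre give W/dₒ = w/dᵢ; with 1/f = 1/dₒ + 1/dᵢ this gives W = w·(dₒ − f)/f.
W = 36 mm × (1.1491e+06 − 63) / 63 = 36 × 18238.6185 ≈ 656590.265 mm = 656.59 m.

656.6 m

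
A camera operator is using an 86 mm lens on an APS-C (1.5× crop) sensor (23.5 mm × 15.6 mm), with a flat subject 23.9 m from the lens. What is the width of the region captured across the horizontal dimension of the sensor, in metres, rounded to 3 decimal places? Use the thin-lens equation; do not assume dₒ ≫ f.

dₒ: 23.9 m = 23900 mm.
Similar triangles through the lens centre give W/dₒ = w/dᵢ; with 1/f = 1/dₒ + 1/dᵢ this gives W = w·(dₒ − f)/f.
W = 23.5 mm × (23900 − 86) / 86 = 23.5 × 276.9070 ≈ 6507.314 mm = 6.50731 m.

6.507 m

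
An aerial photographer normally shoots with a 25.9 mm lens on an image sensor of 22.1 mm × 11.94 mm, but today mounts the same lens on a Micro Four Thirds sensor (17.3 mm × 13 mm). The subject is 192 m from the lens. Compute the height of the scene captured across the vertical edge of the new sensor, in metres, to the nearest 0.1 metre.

The focal length stays 25.9 mm; the relevant sensor dimension is now h = 13 mm. Object distance dₒ = 192 m = 192000 mm.
Thin-lens field height W = h·(dₒ − f)/f = 13 × (192000 − 25.9)/25.9 ≈ 96357.656 mm = 96.3577 m.

96.4 m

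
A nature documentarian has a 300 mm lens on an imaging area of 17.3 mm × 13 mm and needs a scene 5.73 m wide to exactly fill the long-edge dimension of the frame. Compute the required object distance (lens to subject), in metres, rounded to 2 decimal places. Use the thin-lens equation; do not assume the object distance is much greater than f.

W: 5.73 m = 5730 mm.
Magnification m = w/W = dᵢ/dₒ; combined with 1/f = 1/dₒ + 1/dᵢ this gives dₒ = f·(1 + W/w).
dₒ = 300 mm × (1 + 5730/17.3) = 300 × 332.2139 ≈ 99664.162 mm = 99.6642 m.

99.66 m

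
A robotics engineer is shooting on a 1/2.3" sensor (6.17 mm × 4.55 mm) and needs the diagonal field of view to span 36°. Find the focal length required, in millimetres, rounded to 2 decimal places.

Sensor diagonal = √(6.17² + 4.55²) = √58.7714 ≈ 7.6663 mm.
From α = 2·arctan(d/2f) we get f = d / (2·tan(α/2)).
With d = 7.6663 mm and α/2 = 18°, tan(α/2) ≈ 0.32492, so f ≈ 7.6663 / 0.64984 ≈ 11.7971 mm.

11.80 mm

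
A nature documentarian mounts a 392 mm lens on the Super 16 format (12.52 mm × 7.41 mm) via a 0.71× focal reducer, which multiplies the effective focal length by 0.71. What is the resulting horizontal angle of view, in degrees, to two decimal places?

Effective focal length f = 392 × 0.71 = 278.32 mm.
α = 2·arctan(12.52 / (2 × 278.32)) = 2·arctan(0.02249) ≈ 2.5770°.

2.58°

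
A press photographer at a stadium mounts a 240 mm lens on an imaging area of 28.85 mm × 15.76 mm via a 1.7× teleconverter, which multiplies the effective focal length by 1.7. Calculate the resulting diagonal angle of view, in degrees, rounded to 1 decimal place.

Effective focal length f = 240 × 1.7 = 408 mm.
Sensor diagonal = √(28.85² + 15.76²) = √1080.7001 ≈ 32.8740 mm.
α = 2·arctan(32.874 / (2 × 408)) = 2·arctan(0.04029) ≈ 4.6140°.

4.6°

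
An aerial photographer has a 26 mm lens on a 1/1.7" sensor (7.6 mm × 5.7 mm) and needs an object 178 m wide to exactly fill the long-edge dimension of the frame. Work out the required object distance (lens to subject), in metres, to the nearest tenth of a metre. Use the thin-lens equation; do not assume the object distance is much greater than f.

609.0 m

W: 178 m = 178000 mm.
Magnification m = w/W = dᵢ/dₒ; combined with 1/f = 1/dₒ + 1/dᵢ this gives dₒ = f·(1 + W/w).
dₒ = 26 mm × (1 + 178000/7.6) = 26 × 23422.0526 ≈ 608973.368 mm = 608.973 m.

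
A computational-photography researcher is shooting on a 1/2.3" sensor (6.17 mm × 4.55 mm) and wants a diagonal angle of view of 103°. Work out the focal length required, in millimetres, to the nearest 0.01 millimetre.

Sensor diagonal = √(6.17² + 4.55²) = √58.7714 ≈ 7.6663 mm.
From α = 2·arctan(d/2f) we get f = d / (2·tan(α/2)).
With d = 7.6663 mm and α/2 = 51.5°, tan(α/2) ≈ 1.25717, so f ≈ 7.6663 / 2.51434 ≈ 3.0490 mm.

3.05 mm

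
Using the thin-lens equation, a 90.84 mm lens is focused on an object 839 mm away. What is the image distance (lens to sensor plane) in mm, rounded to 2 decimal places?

1/dᵢ = 1/f − 1/dₒ = 1/90.84 − 1/839 = 0.0098165 mm⁻¹.
dᵢ = 1/0.0098165 ≈ 101.8696 mm.

101.87 mm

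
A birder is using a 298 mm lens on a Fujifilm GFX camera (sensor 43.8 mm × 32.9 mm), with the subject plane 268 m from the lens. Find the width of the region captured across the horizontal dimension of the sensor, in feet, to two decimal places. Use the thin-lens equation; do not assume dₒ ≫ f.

129.09 ft

dₒ: 268 m = 268000 mm.
Similar triangles through the lens centre give W/dₒ = w/dᵢ; with 1/f = 1/dₒ + 1/dᵢ this gives W = w·(dₒ − f)/f.
W = 43.8 mm × (268000 − 298) / 298 = 43.8 × 898.3289 ≈ 39346.804 mm = 39346.804/304.8 ft = 129.091 ft.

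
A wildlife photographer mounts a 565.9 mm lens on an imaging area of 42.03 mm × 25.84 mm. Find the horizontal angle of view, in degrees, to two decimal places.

Angle of view α = 2·arctan(w/2f) with w = 42.03 mm and f = 565.9 mm.
w/2f = 0.03714; arctan(0.03714) ≈ 2.1267°, so α ≈ 4.2535°.

4.25°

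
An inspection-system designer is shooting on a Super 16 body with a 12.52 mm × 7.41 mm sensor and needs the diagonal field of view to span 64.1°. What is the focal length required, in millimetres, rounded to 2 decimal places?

Sensor diagonal = √(12.52² + 7.41²) = √211.6585 ≈ 14.5485 mm.
From α = 2·arctan(d/2f) we get f = d / (2·tan(α/2)).
With d = 14.5485 mm and α/2 = 32.05°, tan(α/2) ≈ 0.62608, so f ≈ 14.5485 / 1.25217 ≈ 11.6186 mm.

11.62 mm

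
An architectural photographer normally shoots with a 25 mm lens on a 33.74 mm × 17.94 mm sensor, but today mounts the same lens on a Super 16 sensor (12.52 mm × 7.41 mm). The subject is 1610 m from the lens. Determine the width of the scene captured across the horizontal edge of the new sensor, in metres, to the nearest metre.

The focal length stays 25 mm; the relevant sensor dimension is now w = 12.52 mm. Object distance dₒ = 1610 m = 1.61e+06 mm.
Thin-lens field width W = w·(dₒ − f)/f = 12.52 × (1.61e+06 − 25)/25 ≈ 806275.480 mm = 806.275 m.

806 m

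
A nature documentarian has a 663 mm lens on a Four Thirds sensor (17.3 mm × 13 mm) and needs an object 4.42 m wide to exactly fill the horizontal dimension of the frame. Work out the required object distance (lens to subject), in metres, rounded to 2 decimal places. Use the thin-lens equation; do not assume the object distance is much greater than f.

170.05 m

W: 4.42 m = 4420 mm.
Magnification m = w/W = dᵢ/dₒ; combined with 1/f = 1/dₒ + 1/dᵢ this gives dₒ = f·(1 + W/w).
dₒ = 663 mm × (1 + 4420/17.3) = 663 × 256.4913 ≈ 170053.751 mm = 170.054 m.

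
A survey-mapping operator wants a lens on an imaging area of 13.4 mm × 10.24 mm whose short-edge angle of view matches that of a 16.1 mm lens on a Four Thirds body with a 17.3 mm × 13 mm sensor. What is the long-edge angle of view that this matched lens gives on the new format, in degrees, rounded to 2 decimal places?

55.70°

Equal short-edge AOV ⇒ f₂ = f₁ · 10.24/13 = 16.1 × 0.78769 ≈ 12.6818 mm.
Long-edge AOV on the new format = 2·arctan(13.4 / (2 × 12.6818)) = 2·arctan(0.52831) ≈ 55.6963°.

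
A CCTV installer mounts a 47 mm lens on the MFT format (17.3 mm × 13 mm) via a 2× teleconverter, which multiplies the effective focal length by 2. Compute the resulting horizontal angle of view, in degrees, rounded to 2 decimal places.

Effective focal length f = 47 × 2 = 94 mm.
α = 2·arctan(17.3 / (2 × 94)) = 2·arctan(0.09202) ≈ 10.5152°.

10.52°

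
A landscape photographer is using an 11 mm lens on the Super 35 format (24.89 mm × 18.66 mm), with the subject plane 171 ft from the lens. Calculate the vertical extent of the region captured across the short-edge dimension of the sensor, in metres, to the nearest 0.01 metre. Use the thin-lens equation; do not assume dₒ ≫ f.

88.40 m

dₒ: 171 ft × 304.8 mm/ft = 52120.80 mm.
Similar triangles through the lens centre give W/dₒ = h/dᵢ; with 1/f = 1/dₒ + 1/dᵢ this gives W = h·(dₒ − f)/f.
W = 18.66 mm × (52120.8 − 11) / 11 = 18.66 × 4737.2544 ≈ 88397.167 mm = 88.3972 m.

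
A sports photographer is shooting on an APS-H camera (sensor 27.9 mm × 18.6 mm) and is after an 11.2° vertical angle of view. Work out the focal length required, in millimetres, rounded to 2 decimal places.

From α = 2·arctan(h/2f) we get f = h / (2·tan(α/2)).
With h = 18.6 mm and α/2 = 5.6°, tan(α/2) ≈ 0.09805, so f ≈ 18.6 / 0.19610 ≈ 94.8487 mm.

94.85 mm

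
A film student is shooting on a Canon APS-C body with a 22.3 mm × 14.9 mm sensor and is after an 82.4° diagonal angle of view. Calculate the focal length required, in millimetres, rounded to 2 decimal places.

15.32 mm

Sensor diagonal = √(22.3² + 14.9²) = √719.3000 ≈ 26.8198 mm.
From α = 2·arctan(d/2f) we get f = d / (2·tan(α/2)).
With d = 26.8198 mm and α/2 = 41.2°, tan(α/2) ≈ 0.87543, so f ≈ 26.8198 / 1.75087 ≈ 15.3180 mm.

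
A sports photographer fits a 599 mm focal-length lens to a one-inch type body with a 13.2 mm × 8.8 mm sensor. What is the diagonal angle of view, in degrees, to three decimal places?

Sensor diagonal = √(13.2² + 8.8²) = √251.6800 ≈ 15.8644 mm.
Angle of view α = 2·arctan(d/2f) with d = 15.8644 mm and f = 599 mm.
d/2f = 0.01324; arctan(0.01324) ≈ 0.7587°, so α ≈ 1.5174°.

1.517°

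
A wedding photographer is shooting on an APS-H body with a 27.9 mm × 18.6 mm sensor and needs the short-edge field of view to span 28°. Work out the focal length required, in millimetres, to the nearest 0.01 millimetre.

37.30 mm

From α = 2·arctan(h/2f) we get f = h / (2·tan(α/2)).
With h = 18.6 mm and α/2 = 14°, tan(α/2) ≈ 0.24933, so f ≈ 18.6 / 0.49866 ≈ 37.3003 mm.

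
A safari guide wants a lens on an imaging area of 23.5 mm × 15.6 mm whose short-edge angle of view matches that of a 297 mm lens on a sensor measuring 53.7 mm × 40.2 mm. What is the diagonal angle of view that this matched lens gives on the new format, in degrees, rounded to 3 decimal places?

Equal short-edge AOV ⇒ f₂ = f₁ · 15.6/40.2 = 297 × 0.38806 ≈ 115.2537 mm.
Sensor diagonal = √(23.5² + 15.6²) = √795.6100 ≈ 28.2066 mm.
Diagonal AOV on the new format = 2·arctan(28.2066 / (2 × 115.2537)) = 2·arctan(0.12237) ≈ 13.9529°.

13.953°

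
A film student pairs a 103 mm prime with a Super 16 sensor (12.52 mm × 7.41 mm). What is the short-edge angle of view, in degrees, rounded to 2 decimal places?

4.12°

Angle of view α = 2·arctan(h/2f) with h = 7.41 mm and f = 103 mm.
h/2f = 0.03597; arctan(0.03597) ≈ 2.0601°, so α ≈ 4.1202°.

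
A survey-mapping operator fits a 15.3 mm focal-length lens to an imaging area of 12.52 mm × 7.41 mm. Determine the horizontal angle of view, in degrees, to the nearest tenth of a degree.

44.5°

Angle of view α = 2·arctan(w/2f) with w = 12.52 mm and f = 15.3 mm.
w/2f = 0.40915; arctan(0.40915) ≈ 22.2519°, so α ≈ 44.5039°.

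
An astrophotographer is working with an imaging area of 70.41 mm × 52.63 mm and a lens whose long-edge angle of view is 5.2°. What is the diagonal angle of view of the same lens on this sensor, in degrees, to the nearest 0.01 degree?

6.49°

From the long-edge AOV: f = 70.41 / (2·tan(2.6°)) = 70.41 / 0.09082 ≈ 775.2743 mm.
Sensor diagonal = √(70.41² + 52.63²) = √7727.4850 ≈ 87.9061 mm.
Diagonal AOV = 2·arctan(87.9061 / (2 × 775.2743)) = 2·arctan(0.05669) ≈ 6.4897°.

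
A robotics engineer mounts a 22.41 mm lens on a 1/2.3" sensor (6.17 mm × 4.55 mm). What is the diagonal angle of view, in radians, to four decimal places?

Sensor diagonal = √(6.17² + 4.55²) = √58.7714 ≈ 7.6663 mm.
Angle of view α = 2·arctan(d/2f) with d = 7.6663 mm and f = 22.41 mm.
d/2f = 0.17105; arctan(0.17105) ≈ 0.1694 rad, so α ≈ 0.3388 rad.

0.3388 rad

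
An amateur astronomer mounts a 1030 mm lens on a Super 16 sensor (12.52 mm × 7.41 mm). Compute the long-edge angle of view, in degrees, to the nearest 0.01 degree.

0.70°

Angle of view α = 2·arctan(w/2f) with w = 12.52 mm and f = 1030 mm.
w/2f = 0.00608; arctan(0.00608) ≈ 0.3482°, so α ≈ 0.6964°.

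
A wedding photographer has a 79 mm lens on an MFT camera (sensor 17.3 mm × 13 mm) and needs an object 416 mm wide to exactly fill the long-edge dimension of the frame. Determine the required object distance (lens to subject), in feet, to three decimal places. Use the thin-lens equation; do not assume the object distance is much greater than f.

6.492 ft

Magnification m = w/W = dᵢ/dₒ; combined with 1/f = 1/dₒ + 1/dᵢ this gives dₒ = f·(1 + W/w).
dₒ = 79 mm × (1 + 416/17.3) = 79 × 25.0462 ≈ 1978.653 mm = 1978.653/304.8 ft = 6.49164 ft.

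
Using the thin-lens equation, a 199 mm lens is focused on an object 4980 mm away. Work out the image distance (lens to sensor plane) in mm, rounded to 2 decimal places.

1/dᵢ = 1/f − 1/dₒ = 1/199 − 1/4980 = 0.0048243 mm⁻¹.
dᵢ = 1/0.0048243 ≈ 207.2830 mm.

207.28 mm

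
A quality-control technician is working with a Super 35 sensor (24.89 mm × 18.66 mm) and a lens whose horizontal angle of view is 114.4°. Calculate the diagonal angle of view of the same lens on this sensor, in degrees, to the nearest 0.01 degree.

125.45°

From the horizontal AOV: f = 24.89 / (2·tan(57.2°)) = 24.89 / 3.10339 ≈ 8.0203 mm.
Sensor diagonal = √(24.89² + 18.66²) = √967.7077 ≈ 31.1080 mm.
Diagonal AOV = 2·arctan(31.1080 / (2 × 8.0203)) = 2·arctan(1.93934) ≈ 125.4452°.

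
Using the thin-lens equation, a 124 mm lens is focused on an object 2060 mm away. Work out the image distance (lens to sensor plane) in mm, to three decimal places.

1/dᵢ = 1/f − 1/dₒ = 1/124 − 1/2060 = 0.0075791 mm⁻¹.
dᵢ = 1/0.0075791 ≈ 131.9421 mm.

131.942 mm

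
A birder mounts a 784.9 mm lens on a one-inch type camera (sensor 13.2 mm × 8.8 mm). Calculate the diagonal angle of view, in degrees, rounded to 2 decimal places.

1.16°

Sensor diagonal = √(13.2² + 8.8²) = √251.6800 ≈ 15.8644 mm.
Angle of view α = 2·arctan(d/2f) with d = 15.8644 mm and f = 784.9 mm.
d/2f = 0.01011; arctan(0.01011) ≈ 0.5790°, so α ≈ 1.1580°.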